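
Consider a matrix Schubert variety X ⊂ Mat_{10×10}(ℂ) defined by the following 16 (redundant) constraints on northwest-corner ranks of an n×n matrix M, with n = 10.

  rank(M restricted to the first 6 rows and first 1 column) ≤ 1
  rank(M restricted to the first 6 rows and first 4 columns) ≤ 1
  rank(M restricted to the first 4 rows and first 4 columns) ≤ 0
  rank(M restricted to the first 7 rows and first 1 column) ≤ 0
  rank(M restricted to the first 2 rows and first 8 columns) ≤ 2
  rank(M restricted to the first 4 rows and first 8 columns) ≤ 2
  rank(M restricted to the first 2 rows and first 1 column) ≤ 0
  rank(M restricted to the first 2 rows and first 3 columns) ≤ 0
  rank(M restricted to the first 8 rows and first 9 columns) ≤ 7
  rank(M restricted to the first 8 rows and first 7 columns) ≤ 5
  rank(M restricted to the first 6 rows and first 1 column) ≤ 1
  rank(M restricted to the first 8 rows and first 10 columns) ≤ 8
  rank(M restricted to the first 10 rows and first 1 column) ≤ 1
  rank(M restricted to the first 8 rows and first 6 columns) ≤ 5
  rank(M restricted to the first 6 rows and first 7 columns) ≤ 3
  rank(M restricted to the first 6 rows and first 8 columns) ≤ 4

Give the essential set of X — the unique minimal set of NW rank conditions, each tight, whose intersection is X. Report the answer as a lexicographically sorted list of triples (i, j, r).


Rank table r_w(10×10) implied by the 16 constraints:

  0  0  0  0  1  1  1  1  1  1
  0  0  0  0  1  2  2  2  2  2
  0  0  0  0  1  2  2  2  3  3
  0  0  0  0  1  2  2  2  3  4
  0  1  1  1  2  3  3  3  4  5
  0  1  1  1  2  3  3  4  5  6
  0  1  2  2  3  4  4  5  6  7
  1  2  3  3  4  5  5  6  7  8
  1  2  3  4  5  6  6  7  8  9
  1  2  3  4  5  6  7  8  9  10

second differences of R give the permutation w = (5, 6, 9, 10, 2, 8, 3, 1, 4, 7).

Fulton essential set (5 of the 26 Rothe cells):

[(4, 4, 0), (4, 8, 2), (6, 4, 1), (6, 7, 3), (7, 1, 0)]


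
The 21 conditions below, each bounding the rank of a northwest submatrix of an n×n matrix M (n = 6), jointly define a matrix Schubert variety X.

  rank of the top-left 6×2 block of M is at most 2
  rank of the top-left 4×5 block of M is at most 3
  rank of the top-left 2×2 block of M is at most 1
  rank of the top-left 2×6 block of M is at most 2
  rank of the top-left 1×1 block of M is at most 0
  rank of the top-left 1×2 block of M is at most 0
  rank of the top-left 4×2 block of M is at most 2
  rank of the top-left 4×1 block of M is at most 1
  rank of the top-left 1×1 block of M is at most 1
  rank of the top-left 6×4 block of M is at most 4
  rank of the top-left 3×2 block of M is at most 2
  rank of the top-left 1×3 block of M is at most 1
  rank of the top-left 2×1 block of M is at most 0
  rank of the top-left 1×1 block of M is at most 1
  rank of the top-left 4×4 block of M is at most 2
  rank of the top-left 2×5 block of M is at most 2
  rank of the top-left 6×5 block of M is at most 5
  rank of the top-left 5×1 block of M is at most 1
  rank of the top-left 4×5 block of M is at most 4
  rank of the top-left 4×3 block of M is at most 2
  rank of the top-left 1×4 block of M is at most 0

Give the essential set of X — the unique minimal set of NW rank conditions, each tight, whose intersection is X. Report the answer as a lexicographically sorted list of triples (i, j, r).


Propagating the 21 rank bounds to every northwest block:

  R[1]: 0 | 0 | 0 | 0 | 1 | 1
  R[2]: 0 | 1 | 1 | 1 | 2 | 2
  R[3]: 1 | 2 | 2 | 2 | 3 | 3
  R[4]: 1 | 2 | 2 | 2 | 3 | 4
  R[5]: 1 | 2 | 3 | 3 | 4 | 5
  R[6]: 1 | 2 | 3 | 4 | 5 | 6

the unique w with this rank table is (5, 2, 1, 6, 3, 4).

3 SE-corners of the 7-cell Rothe diagram give Ess(w):

[(1, 4, 0), (2, 1, 0), (4, 4, 2)]


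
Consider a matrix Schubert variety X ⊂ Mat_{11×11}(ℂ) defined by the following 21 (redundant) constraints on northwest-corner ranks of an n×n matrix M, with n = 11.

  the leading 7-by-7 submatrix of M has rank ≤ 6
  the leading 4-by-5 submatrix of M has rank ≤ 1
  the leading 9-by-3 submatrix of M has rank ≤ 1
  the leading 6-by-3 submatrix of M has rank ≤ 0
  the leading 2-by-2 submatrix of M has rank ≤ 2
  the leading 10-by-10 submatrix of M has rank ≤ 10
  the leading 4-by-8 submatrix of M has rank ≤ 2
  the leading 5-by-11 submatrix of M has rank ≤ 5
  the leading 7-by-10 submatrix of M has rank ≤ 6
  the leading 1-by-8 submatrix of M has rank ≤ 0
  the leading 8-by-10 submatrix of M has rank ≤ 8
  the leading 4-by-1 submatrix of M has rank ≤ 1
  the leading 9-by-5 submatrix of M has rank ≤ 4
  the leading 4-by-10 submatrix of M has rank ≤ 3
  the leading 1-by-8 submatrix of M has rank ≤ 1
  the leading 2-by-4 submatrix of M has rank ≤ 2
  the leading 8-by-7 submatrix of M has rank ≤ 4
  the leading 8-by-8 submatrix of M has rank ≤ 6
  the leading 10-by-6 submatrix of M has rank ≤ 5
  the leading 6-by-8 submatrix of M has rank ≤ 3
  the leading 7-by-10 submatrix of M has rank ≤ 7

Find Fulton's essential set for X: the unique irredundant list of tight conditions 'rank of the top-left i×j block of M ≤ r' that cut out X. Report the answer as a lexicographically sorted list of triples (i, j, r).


Rank table r_w(11×11) implied by the 21 constraints:

  i=1: 0  0  0  0  0  0  0  0  1  1  1
  i=2: 0  0  0  1  1  1  1  1  2  2  2
  i=3: 0  0  0  1  1  2  2  2  3  3  3
  i=4: 0  0  0  1  1  2  2  2  3  3  4
  i=5: 0  0  0  1  2  3  3  3  4  4  5
  i=6: 0  0  0  1  2  3  3  3  4  5  6
  i=7: 1  1  1  2  3  4  4  4  5  6  7
  i=8: 1  1  1  2  3  4  4  5  6  7  8
  i=9: 1  1  1  2  3  4  5  6  7  8  9
  i=10: 1  2  2  3  4  5  6  7  8  9  10
  i=11: 1  2  3  4  5  6  7  8  9  10  11

the unique w with this rank table is (9, 4, 6, 11, 5, 10, 1, 8, 7, 2, 3).

8 SE-corners of the 35-cell Rothe diagram give Ess(w):

[(1, 8, 0), (4, 5, 1), (4, 8, 2), (4, 10, 3), (6, 3, 0), (6, 8, 3), (8, 7, 4), (9, 3, 1)]


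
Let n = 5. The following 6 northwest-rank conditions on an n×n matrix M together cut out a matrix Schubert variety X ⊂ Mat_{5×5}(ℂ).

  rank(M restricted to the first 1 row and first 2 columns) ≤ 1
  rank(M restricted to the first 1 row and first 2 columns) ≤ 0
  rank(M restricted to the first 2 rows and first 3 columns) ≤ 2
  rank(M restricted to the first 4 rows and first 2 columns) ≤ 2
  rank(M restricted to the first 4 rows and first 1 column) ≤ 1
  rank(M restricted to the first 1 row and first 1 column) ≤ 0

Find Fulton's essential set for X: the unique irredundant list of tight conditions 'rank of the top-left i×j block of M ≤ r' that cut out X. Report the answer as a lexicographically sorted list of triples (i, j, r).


Rank table r_w(5×5) implied by the 6 constraints:

  row 1: 0 | 0 | 1 | 1 | 1
  row 2: 1 | 1 | 2 | 2 | 2
  row 3: 1 | 2 | 3 | 3 | 3
  row 4: 1 | 2 | 3 | 4 | 4
  row 5: 1 | 2 | 3 | 4 | 5

hence w(1..5) = (3, 1, 2, 4, 5).

|D(w)|=2, |Ess(w)|=1:

[(1, 2, 0)]


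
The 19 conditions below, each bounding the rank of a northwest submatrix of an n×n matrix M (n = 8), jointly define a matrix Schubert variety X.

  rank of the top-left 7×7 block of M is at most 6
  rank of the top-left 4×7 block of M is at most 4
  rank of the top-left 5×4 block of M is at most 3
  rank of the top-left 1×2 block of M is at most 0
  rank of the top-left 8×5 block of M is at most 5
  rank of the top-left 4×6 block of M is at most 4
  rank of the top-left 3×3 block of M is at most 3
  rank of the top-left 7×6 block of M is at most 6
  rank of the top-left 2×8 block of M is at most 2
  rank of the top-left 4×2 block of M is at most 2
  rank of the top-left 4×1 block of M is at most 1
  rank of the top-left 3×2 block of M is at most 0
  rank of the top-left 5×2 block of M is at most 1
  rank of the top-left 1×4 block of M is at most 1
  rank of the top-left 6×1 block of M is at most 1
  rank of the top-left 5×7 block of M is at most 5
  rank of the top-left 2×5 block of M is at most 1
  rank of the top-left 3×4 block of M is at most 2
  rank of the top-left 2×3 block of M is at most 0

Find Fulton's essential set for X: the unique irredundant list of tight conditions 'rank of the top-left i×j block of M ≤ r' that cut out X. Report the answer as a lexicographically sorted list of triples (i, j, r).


Rank table r_w(8×8) implied by the 19 constraints:

  R[1]: 0  0  0  1  1  1  1  1
  R[2]: 0  0  0  1  1  2  2  2
  R[3]: 0  0  1  2  2  3  3  3
  R[4]: 1  1  2  3  3  4  4  4
  R[5]: 1  1  2  3  4  5  5  5
  R[6]: 1  2  3  4  5  6  6  6
  R[7]: 1  2  3  4  5  6  6  7
  R[8]: 1  2  3  4  5  6  7  8

hence w(1..8) = (4, 6, 3, 1, 5, 2, 8, 7).

|D(w)|=11, |Ess(w)|=5:

[(2, 3, 0), (2, 5, 1), (3, 2, 0), (5, 2, 1), (7, 7, 6)]


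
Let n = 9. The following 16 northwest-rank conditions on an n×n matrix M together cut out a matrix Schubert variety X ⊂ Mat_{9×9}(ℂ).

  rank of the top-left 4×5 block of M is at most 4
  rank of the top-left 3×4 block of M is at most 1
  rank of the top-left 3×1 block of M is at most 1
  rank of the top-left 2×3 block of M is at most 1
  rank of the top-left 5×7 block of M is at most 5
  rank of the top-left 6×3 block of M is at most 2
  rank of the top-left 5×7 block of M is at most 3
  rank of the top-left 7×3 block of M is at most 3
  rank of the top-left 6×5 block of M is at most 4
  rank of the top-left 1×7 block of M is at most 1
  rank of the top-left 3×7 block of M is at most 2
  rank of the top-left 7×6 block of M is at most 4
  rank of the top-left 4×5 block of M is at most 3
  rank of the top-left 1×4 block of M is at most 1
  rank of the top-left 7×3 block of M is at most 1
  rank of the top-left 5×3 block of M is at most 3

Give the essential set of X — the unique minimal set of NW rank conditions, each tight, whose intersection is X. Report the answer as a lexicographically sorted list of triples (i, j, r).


Rank table r_w(9×9) implied by the 16 constraints:

  i=1: 1 1 1 1 1 1 1 1 1
  i=2: 1 1 1 1 2 2 2 2 2
  i=3: 1 1 1 1 2 2 2 3 3
  i=4: 1 1 1 2 3 3 3 4 4
  i=5: 1 1 1 2 3 3 3 4 5
  i=6: 1 1 1 2 3 4 4 5 6
  i=7: 1 1 1 2 3 4 5 6 7
  i=8: 1 2 2 3 4 5 6 7 8
  i=9: 1 2 3 4 5 6 7 8 9

reading off 1-entries of Δ²R: w = (1, 5, 8, 4, 9, 6, 7, 2, 3).

Fulton essential set (4 of the 18 Rothe cells):

[(3, 4, 1), (3, 7, 2), (5, 7, 3), (7, 3, 1)]


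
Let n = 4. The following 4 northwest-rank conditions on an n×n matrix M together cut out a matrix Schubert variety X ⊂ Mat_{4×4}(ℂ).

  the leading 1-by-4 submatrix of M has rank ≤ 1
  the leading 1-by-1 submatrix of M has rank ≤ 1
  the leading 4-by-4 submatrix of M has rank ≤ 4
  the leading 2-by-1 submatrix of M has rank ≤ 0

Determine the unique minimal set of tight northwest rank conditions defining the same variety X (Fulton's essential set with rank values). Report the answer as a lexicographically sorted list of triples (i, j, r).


Computing R[i][j] = min implied NW-rank bound (n=4, 4 conditions):

  i=1: 0 1 1 1
  i=2: 0 1 2 2
  i=3: 1 2 3 3
  i=4: 1 2 3 4

giving w = (2, 3, 1, 4) via Δ²R.

Rothe diagram D(w) (2 cells), 1 SE-corner (essential condition):

[(2, 1, 0)]


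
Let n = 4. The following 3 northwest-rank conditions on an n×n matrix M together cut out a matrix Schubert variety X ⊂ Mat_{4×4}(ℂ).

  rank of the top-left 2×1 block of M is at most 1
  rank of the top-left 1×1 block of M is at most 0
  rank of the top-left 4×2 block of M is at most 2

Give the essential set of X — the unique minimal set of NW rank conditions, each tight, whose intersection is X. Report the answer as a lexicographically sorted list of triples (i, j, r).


The tightest implied rank at each (i,j), from the 3 conditions:

  R[1]: 0 | 1 | 1 | 1
  R[2]: 1 | 2 | 2 | 2
  R[3]: 1 | 2 | 3 | 3
  R[4]: 1 | 2 | 3 | 4

hence w(1..4) = (2, 1, 3, 4).

Rothe diagram D(w) (1 cell), 1 SE-corner (essential condition):

[(1, 1, 0)]


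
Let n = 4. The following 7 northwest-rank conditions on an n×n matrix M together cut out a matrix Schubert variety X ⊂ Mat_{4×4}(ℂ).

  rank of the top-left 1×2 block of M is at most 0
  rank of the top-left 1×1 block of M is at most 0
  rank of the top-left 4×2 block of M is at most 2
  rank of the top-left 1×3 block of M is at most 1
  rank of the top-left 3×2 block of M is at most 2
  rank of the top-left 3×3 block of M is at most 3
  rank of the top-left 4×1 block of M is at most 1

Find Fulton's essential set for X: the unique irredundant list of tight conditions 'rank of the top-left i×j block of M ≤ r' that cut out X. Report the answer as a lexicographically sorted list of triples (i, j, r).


Reconstructing r_w from the 7 given conditions:

  row 1: 0, 0, 1, 1
  row 2: 1, 1, 2, 2
  row 3: 1, 2, 3, 3
  row 4: 1, 2, 3, 4

hence w(1..4) = (3, 1, 2, 4).

D(w) has 2 cells with 1 SE-corner; essential set:

[(1, 2, 0)]


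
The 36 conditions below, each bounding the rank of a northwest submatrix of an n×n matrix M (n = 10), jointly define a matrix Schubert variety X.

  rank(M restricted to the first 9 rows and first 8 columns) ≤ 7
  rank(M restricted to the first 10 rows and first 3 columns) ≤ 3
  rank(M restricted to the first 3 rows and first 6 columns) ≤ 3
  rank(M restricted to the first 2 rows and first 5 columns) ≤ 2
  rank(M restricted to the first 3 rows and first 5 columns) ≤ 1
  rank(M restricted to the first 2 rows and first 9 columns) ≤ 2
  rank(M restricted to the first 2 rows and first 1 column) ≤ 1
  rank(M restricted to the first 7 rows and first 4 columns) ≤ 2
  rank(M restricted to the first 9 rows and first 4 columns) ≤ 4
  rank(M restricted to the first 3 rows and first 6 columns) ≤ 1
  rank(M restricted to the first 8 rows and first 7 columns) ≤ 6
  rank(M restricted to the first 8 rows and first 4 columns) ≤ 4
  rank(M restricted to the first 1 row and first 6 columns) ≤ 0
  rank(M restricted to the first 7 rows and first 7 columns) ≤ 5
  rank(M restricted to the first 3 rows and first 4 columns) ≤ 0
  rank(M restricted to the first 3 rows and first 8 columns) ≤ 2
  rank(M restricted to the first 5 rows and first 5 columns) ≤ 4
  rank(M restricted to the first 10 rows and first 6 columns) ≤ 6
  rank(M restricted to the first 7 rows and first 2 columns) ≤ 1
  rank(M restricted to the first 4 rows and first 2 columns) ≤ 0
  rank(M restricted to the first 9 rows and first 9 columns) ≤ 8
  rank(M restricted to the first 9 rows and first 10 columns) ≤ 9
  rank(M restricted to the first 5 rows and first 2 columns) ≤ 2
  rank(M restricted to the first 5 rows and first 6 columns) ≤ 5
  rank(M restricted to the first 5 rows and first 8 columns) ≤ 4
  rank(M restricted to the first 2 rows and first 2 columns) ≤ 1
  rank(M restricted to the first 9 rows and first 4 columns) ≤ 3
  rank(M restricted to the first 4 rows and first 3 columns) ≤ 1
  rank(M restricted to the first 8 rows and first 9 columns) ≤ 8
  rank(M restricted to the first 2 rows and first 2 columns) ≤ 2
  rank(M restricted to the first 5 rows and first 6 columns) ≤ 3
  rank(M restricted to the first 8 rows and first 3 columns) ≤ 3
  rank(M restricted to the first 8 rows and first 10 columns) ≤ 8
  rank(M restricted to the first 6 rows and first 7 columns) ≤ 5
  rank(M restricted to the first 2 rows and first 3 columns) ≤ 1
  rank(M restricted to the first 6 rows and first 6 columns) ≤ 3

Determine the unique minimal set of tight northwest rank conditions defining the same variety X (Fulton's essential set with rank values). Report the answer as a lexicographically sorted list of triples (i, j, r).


Rank table r_w(10×10) implied by the 36 constraints:

  row 1: 0 | 0 | 0 | 0 | 0 | 0 | 1 | 1 | 1 | 1
  row 2: 0 | 0 | 0 | 0 | 1 | 1 | 2 | 2 | 2 | 2
  row 3: 0 | 0 | 0 | 0 | 1 | 1 | 2 | 2 | 3 | 3
  row 4: 0 | 0 | 1 | 1 | 2 | 2 | 3 | 3 | 4 | 4
  row 5: 1 | 1 | 2 | 2 | 3 | 3 | 4 | 4 | 5 | 5
  row 6: 1 | 1 | 2 | 2 | 3 | 3 | 4 | 5 | 6 | 6
  row 7: 1 | 1 | 2 | 2 | 3 | 4 | 5 | 6 | 7 | 7
  row 8: 1 | 2 | 3 | 3 | 4 | 5 | 6 | 7 | 8 | 8
  row 9: 1 | 2 | 3 | 3 | 4 | 5 | 6 | 7 | 8 | 9
  row 10: 1 | 2 | 3 | 4 | 5 | 6 | 7 | 8 | 9 | 10

giving w = (7, 5, 9, 3, 1, 8, 6, 2, 10, 4) via Δ²R.

|D(w)|=24, |Ess(w)|=9:

[(1, 6, 0), (3, 4, 0), (3, 6, 1), (3, 8, 2), (4, 2, 0), (6, 6, 3), (7, 2, 1), (7, 4, 2), (9, 4, 3)]


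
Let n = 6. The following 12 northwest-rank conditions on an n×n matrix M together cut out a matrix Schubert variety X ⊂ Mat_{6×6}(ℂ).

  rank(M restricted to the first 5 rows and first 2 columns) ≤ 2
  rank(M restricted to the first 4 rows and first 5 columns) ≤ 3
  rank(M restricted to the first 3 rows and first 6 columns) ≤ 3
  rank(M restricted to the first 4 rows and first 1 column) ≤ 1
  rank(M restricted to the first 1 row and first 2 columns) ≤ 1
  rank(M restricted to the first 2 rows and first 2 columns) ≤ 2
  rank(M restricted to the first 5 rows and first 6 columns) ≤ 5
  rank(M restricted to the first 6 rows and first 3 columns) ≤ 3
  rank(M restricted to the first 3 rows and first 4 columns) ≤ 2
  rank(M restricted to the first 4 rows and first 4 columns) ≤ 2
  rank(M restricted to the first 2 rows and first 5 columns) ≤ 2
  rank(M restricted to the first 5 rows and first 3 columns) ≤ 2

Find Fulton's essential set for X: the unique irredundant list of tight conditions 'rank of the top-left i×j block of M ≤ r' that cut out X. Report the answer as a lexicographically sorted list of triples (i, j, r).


The tightest implied rank at each (i,j), from the 12 conditions:

  row 1: 1, 1, 1, 1, 1, 1
  row 2: 1, 2, 2, 2, 2, 2
  row 3: 1, 2, 2, 2, 3, 3
  row 4: 1, 2, 2, 2, 3, 4
  row 5: 1, 2, 2, 3, 4, 5
  row 6: 1, 2, 3, 4, 5, 6

second differences of R give the permutation w = (1, 2, 5, 6, 4, 3).

Fulton essential set (2 of the 5 Rothe cells):

[(4, 4, 2), (5, 3, 2)]


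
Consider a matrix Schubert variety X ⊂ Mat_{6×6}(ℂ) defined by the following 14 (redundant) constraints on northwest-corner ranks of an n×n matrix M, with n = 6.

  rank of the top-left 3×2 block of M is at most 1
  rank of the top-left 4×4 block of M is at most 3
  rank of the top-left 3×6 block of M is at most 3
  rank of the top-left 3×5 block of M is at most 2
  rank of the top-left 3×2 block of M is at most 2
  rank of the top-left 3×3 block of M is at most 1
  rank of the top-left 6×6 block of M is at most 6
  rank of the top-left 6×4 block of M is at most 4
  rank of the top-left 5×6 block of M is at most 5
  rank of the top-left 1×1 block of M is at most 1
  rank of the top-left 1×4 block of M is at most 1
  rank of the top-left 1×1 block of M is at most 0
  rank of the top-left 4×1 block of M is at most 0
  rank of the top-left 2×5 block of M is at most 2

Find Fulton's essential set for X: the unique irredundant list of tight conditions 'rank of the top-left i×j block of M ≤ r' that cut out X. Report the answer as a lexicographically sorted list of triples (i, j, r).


Propagating the 14 rank bounds to every northwest block:

  i=1: 0 1 1 1 1 1
  i=2: 0 1 1 2 2 2
  i=3: 0 1 1 2 2 3
  i=4: 0 1 2 3 3 4
  i=5: 1 2 3 4 4 5
  i=6: 1 2 3 4 5 6

reading off 1-entries of Δ²R: w = (2, 4, 6, 3, 1, 5).

3 SE-corners of the 7-cell Rothe diagram give Ess(w):

[(3, 3, 1), (3, 5, 2), (4, 1, 0)]


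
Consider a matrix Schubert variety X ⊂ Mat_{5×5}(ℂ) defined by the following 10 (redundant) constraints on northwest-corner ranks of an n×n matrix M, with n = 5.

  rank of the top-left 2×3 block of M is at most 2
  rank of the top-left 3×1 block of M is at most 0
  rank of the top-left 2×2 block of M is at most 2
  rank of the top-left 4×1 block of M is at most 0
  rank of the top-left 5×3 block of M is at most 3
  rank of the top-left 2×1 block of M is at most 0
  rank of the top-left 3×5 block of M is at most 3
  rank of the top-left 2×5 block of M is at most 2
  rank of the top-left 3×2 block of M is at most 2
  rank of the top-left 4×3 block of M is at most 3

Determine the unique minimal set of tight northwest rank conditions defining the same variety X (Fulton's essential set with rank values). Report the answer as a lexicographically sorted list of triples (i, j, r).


Propagating the 10 rank bounds to every northwest block:

  row 1: 0, 1, 1, 1, 1
  row 2: 0, 1, 2, 2, 2
  row 3: 0, 1, 2, 3, 3
  row 4: 0, 1, 2, 3, 4
  row 5: 1, 2, 3, 4, 5

second differences of R give the permutation w = (2, 3, 4, 5, 1).

D(w) has 4 cells with 1 SE-corner; essential set:

[(4, 1, 0)]


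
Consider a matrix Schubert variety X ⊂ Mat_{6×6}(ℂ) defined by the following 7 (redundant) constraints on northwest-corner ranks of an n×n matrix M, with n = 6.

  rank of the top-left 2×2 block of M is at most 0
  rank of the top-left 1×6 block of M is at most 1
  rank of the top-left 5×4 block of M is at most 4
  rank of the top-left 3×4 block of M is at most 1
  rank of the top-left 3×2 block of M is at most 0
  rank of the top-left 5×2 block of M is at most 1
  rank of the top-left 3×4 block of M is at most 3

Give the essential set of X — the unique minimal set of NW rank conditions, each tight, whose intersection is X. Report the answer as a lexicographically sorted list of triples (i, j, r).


Reconstructing r_w from the 7 given conditions:

  R[1]: 0  0  1  1  1  1
  R[2]: 0  0  1  1  2  2
  R[3]: 0  0  1  1  2  3
  R[4]: 1  1  2  2  3  4
  R[5]: 1  1  2  3  4  5
  R[6]: 1  2  3  4  5  6

second differences of R give the permutation w = (3, 5, 6, 1, 4, 2).

|D(w)|=9, |Ess(w)|=3:

[(3, 2, 0), (3, 4, 1), (5, 2, 1)]


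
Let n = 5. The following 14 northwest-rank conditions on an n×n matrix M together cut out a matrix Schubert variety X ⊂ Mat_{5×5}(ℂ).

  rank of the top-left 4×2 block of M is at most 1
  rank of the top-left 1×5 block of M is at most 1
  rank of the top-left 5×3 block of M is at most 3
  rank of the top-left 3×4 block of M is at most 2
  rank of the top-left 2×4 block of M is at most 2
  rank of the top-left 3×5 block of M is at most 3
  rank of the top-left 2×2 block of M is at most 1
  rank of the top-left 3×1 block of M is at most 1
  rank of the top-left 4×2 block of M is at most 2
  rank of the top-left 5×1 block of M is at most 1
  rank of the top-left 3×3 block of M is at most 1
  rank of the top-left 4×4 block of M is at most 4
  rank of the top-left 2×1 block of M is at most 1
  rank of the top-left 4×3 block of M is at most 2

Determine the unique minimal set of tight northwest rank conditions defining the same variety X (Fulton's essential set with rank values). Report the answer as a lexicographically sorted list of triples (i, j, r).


Propagating the 14 rank bounds to every northwest block:

  1  1  1  1  1
  1  1  1  2  2
  1  1  1  2  3
  1  1  2  3  4
  1  2  3  4  5

second differences of R give the permutation w = (1, 4, 5, 3, 2).

D(w) has 5 cells with 2 SE-corners; essential set:

[(3, 3, 1), (4, 2, 1)]


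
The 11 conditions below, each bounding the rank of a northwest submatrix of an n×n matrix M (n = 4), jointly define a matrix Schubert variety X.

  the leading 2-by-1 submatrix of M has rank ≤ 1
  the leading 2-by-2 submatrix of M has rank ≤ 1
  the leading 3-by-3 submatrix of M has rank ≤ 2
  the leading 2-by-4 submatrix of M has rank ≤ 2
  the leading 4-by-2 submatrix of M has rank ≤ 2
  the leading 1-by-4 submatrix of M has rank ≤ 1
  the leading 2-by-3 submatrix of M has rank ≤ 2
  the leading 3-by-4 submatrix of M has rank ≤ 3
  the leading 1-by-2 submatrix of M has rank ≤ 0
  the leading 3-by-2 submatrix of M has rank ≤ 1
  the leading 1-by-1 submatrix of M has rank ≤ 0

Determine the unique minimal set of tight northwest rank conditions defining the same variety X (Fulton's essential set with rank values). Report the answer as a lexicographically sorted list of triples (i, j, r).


Computing R[i][j] = min implied NW-rank bound (n=4, 11 conditions):

  row 1: 0 0 1 1
  row 2: 1 1 2 2
  row 3: 1 1 2 3
  row 4: 1 2 3 4

hence w(1..4) = (3, 1, 4, 2).

ℓ(w)=3; the 2 essential cells (i,j,r):

[(1, 2, 0), (3, 2, 1)]


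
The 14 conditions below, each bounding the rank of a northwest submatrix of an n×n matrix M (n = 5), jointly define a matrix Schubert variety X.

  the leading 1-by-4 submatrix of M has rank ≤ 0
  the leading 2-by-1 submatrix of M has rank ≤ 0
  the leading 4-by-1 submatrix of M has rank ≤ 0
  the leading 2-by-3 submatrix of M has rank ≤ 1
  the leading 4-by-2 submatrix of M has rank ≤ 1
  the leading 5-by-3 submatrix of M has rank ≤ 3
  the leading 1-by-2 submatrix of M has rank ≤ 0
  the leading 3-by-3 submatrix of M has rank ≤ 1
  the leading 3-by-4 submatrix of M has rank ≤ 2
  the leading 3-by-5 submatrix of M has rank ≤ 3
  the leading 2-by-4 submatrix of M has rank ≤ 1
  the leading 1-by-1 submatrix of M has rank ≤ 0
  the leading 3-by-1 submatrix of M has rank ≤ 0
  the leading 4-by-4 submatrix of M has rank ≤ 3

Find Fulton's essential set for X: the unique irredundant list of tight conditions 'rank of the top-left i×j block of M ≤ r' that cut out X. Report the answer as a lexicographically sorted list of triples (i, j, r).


Rank table r_w(5×5) implied by the 14 constraints:

  row 1: 0 | 0 | 0 | 0 | 1
  row 2: 0 | 1 | 1 | 1 | 2
  row 3: 0 | 1 | 1 | 2 | 3
  row 4: 0 | 1 | 2 | 3 | 4
  row 5: 1 | 2 | 3 | 4 | 5

second differences of R give the permutation w = (5, 2, 4, 3, 1).

|D(w)|=8, |Ess(w)|=3:

[(1, 4, 0), (3, 3, 1), (4, 1, 0)]


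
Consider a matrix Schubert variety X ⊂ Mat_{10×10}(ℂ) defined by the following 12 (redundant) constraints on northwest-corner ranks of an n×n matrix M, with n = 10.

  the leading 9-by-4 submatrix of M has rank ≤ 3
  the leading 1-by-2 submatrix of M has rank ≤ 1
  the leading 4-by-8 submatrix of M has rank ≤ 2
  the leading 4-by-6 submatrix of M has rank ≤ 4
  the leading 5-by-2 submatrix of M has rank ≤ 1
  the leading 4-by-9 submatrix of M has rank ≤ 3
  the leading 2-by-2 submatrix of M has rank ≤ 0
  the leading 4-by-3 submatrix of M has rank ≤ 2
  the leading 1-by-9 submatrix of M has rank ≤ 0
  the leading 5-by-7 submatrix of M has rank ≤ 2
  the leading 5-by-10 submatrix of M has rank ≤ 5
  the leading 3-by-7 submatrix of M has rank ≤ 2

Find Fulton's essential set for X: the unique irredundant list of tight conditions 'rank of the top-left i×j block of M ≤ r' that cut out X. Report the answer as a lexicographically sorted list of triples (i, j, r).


The tightest implied rank at each (i,j), from the 12 conditions:

  row 1: 0  0  0  0  0  0  0  0  0  1
  row 2: 0  0  1  1  1  1  1  1  1  2
  row 3: 1  1  2  2  2  2  2  2  2  3
  row 4: 1  1  2  2  2  2  2  2  3  4
  row 5: 1  1  2  2  2  2  2  3  4  5
  row 6: 1  2  3  3  3  3  3  4  5  6
  row 7: 1  2  3  3  4  4  4  5  6  7
  row 8: 1  2  3  3  4  5  5  6  7  8
  row 9: 1  2  3  3  4  5  6  7  8  9
  row 10: 1  2  3  4  5  6  7  8  9  10

hence w(1..10) = (10, 3, 1, 9, 8, 2, 5, 6, 7, 4).

6 SE-corners of the 25-cell Rothe diagram give Ess(w):

[(1, 9, 0), (2, 2, 0), (4, 8, 2), (5, 2, 1), (5, 7, 2), (9, 4, 3)]


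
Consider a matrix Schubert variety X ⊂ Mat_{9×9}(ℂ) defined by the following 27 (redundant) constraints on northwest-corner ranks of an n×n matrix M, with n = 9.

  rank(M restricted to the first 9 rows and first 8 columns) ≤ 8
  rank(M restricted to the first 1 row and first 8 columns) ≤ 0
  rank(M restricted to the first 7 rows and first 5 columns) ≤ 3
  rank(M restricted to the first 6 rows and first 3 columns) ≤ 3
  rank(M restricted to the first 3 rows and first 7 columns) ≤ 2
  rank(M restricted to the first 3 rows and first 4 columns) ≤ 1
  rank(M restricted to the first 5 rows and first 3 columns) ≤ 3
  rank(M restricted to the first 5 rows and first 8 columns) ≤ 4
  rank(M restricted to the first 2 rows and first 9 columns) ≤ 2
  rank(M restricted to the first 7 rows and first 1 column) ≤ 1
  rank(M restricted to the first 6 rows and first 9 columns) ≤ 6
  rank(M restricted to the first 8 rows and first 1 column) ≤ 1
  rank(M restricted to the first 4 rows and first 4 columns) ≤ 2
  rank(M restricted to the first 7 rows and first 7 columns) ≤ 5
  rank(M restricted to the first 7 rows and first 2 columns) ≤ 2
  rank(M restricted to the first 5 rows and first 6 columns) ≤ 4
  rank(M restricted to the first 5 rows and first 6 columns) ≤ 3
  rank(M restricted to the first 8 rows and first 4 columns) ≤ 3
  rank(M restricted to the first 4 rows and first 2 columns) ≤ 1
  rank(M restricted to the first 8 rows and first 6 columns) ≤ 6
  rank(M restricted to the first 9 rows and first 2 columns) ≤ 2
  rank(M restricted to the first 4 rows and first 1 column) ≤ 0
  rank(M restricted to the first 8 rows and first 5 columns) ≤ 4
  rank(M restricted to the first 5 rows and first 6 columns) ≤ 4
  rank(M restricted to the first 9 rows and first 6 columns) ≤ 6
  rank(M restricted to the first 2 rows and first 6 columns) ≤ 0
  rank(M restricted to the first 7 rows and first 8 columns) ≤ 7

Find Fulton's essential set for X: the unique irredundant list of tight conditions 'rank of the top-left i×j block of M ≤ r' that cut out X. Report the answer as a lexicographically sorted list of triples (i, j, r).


Computing R[i][j] = min implied NW-rank bound (n=9, 27 conditions):

  R[1]: 0  0  0  0  0  0  0  0  1
  R[2]: 0  0  0  0  0  0  1  1  2
  R[3]: 0  1  1  1  1  1  2  2  3
  R[4]: 0  1  2  2  2  2  3  3  4
  R[5]: 1  2  3  3  3  3  4  4  5
  R[6]: 1  2  3  3  3  4  5  5  6
  R[7]: 1  2  3  3  3  4  5  6  7
  R[8]: 1  2  3  3  4  5  6  7  8
  R[9]: 1  2  3  4  5  6  7  8  9

the unique w with this rank table is (9, 7, 2, 3, 1, 6, 8, 5, 4).

Fulton essential set (5 of the 21 Rothe cells):

[(1, 8, 0), (2, 6, 0), (4, 1, 0), (7, 5, 3), (8, 4, 3)]


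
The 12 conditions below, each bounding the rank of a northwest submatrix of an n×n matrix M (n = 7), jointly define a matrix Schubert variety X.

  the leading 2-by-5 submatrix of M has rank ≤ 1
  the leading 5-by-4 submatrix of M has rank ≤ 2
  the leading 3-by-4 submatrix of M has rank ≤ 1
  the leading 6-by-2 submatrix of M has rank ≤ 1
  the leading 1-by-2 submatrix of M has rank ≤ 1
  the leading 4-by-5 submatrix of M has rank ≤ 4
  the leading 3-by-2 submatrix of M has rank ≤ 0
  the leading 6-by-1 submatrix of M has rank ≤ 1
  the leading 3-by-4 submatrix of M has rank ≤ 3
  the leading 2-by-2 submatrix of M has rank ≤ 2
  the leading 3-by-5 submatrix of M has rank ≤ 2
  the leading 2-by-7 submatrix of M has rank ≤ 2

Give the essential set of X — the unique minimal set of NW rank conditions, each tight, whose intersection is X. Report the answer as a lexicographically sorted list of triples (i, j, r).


Computing R[i][j] = min implied NW-rank bound (n=7, 12 conditions):

  0, 0, 1, 1, 1, 1, 1
  0, 0, 1, 1, 1, 2, 2
  0, 0, 1, 1, 2, 3, 3
  1, 1, 2, 2, 3, 4, 4
  1, 1, 2, 2, 3, 4, 5
  1, 1, 2, 3, 4, 5, 6
  1, 2, 3, 4, 5, 6, 7

reading off 1-entries of Δ²R: w = (3, 6, 5, 1, 7, 4, 2).

|D(w)|=12, |Ess(w)|=5:

[(2, 5, 1), (3, 2, 0), (3, 4, 1), (5, 4, 2), (6, 2, 1)]


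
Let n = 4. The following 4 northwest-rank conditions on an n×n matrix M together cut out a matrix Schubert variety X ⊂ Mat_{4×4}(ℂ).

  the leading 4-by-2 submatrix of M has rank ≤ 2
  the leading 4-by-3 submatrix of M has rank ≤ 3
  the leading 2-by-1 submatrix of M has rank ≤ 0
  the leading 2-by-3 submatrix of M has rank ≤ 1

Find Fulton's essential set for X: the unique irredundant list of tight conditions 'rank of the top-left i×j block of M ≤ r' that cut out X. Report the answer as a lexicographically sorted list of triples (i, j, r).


Propagating the 4 rank bounds to every northwest block:

  row 1: 0, 1, 1, 1
  row 2: 0, 1, 1, 2
  row 3: 1, 2, 2, 3
  row 4: 1, 2, 3, 4

second differences of R give the permutation w = (2, 4, 1, 3).

2 SE-corners of the 3-cell Rothe diagram give Ess(w):

[(2, 1, 0), (2, 3, 1)]


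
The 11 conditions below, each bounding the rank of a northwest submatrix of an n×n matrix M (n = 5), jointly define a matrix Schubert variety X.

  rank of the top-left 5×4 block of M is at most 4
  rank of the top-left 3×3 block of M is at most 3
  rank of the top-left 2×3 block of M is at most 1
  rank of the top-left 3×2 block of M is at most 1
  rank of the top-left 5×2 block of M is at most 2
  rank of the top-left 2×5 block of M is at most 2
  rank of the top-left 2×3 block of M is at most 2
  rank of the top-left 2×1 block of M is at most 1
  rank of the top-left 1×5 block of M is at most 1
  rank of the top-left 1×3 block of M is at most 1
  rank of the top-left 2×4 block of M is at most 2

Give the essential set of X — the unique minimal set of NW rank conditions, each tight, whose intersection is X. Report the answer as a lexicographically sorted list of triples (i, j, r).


Reconstructing r_w from the 11 given conditions:

  row 1: 1 | 1 | 1 | 1 | 1
  row 2: 1 | 1 | 1 | 2 | 2
  row 3: 1 | 1 | 2 | 3 | 3
  row 4: 1 | 2 | 3 | 4 | 4
  row 5: 1 | 2 | 3 | 4 | 5

the unique w with this rank table is (1, 4, 3, 2, 5).

|D(w)|=3, |Ess(w)|=2:

[(2, 3, 1), (3, 2, 1)]


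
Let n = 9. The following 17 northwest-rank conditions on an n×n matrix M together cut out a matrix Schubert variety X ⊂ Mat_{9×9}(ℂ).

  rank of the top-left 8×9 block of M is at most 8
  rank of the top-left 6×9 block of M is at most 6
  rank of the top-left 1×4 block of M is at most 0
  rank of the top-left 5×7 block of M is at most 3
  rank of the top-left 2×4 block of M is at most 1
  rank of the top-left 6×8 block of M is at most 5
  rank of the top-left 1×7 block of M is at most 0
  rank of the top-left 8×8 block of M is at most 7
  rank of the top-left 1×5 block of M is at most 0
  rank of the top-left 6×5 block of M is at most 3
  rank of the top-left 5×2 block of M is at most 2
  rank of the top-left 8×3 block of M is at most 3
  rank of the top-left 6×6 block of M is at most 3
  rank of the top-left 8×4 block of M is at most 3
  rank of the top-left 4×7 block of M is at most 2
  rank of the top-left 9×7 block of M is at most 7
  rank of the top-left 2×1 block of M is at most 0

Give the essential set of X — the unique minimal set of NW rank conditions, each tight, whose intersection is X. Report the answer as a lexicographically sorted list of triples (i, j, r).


Recovering R(i,j) via the rank-extension bound from the 17 conditions:

  row 1: 0 | 0 | 0 | 0 | 0 | 0 | 0 | 1 | 1
  row 2: 0 | 1 | 1 | 1 | 1 | 1 | 1 | 2 | 2
  row 3: 1 | 2 | 2 | 2 | 2 | 2 | 2 | 3 | 3
  row 4: 1 | 2 | 2 | 2 | 2 | 2 | 2 | 3 | 4
  row 5: 1 | 2 | 3 | 3 | 3 | 3 | 3 | 4 | 5
  row 6: 1 | 2 | 3 | 3 | 3 | 3 | 4 | 5 | 6
  row 7: 1 | 2 | 3 | 3 | 4 | 4 | 5 | 6 | 7
  row 8: 1 | 2 | 3 | 3 | 4 | 5 | 6 | 7 | 8
  row 9: 1 | 2 | 3 | 4 | 5 | 6 | 7 | 8 | 9

second differences of R give the permutation w = (8, 2, 1, 9, 3, 7, 5, 6, 4).

D(w) has 18 cells with 5 SE-corners; essential set:

[(1, 7, 0), (2, 1, 0), (4, 7, 2), (6, 6, 3), (8, 4, 3)]


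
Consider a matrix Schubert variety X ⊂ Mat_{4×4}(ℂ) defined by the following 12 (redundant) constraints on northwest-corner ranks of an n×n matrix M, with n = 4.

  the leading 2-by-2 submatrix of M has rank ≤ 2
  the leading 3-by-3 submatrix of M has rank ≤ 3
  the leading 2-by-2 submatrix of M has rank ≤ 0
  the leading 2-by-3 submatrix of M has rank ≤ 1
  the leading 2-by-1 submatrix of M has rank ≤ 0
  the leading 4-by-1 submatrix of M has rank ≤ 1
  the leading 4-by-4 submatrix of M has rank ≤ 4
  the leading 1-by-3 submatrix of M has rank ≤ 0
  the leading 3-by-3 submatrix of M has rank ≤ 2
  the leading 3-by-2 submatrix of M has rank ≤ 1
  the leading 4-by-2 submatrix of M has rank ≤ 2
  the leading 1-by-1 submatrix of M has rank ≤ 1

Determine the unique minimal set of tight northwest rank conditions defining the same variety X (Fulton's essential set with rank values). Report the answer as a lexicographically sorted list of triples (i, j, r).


Propagating the 12 rank bounds to every northwest block:

  row 1: 0 | 0 | 0 | 1
  row 2: 0 | 0 | 1 | 2
  row 3: 1 | 1 | 2 | 3
  row 4: 1 | 2 | 3 | 4

so w = (4, 3, 1, 2).

Rothe diagram D(w) (5 cells), 2 SE-corners (essential conditions):

[(1, 3, 0), (2, 2, 0)]


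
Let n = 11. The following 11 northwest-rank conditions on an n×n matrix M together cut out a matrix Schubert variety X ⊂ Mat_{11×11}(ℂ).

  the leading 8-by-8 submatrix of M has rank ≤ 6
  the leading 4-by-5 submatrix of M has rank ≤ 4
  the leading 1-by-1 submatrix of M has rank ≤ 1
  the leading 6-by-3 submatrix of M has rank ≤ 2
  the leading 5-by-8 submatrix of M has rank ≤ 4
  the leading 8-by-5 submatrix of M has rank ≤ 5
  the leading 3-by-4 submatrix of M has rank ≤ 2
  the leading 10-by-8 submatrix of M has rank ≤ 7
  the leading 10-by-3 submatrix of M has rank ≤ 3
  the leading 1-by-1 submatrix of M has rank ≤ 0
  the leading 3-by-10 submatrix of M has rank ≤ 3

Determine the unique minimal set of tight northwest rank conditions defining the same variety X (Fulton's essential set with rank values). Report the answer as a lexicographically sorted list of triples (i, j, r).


The tightest implied rank at each (i,j), from the 11 conditions:

  i=1: 0 | 1 | 1 | 1 | 1 | 1 | 1 | 1 | 1 | 1 | 1
  i=2: 1 | 2 | 2 | 2 | 2 | 2 | 2 | 2 | 2 | 2 | 2
  i=3: 1 | 2 | 2 | 2 | 3 | 3 | 3 | 3 | 3 | 3 | 3
  i=4: 1 | 2 | 2 | 3 | 4 | 4 | 4 | 4 | 4 | 4 | 4
  i=5: 1 | 2 | 2 | 3 | 4 | 4 | 4 | 4 | 5 | 5 | 5
  i=6: 1 | 2 | 2 | 3 | 4 | 5 | 5 | 5 | 6 | 6 | 6
  i=7: 1 | 2 | 3 | 4 | 5 | 6 | 6 | 6 | 7 | 7 | 7
  i=8: 1 | 2 | 3 | 4 | 5 | 6 | 6 | 6 | 7 | 8 | 8
  i=9: 1 | 2 | 3 | 4 | 5 | 6 | 7 | 7 | 8 | 9 | 9
  i=10: 1 | 2 | 3 | 4 | 5 | 6 | 7 | 7 | 8 | 9 | 10
  i=11: 1 | 2 | 3 | 4 | 5 | 6 | 7 | 8 | 9 | 10 | 11

hence w(1..11) = (2, 1, 5, 4, 9, 6, 3, 10, 7, 11, 8).

D(w) has 12 cells with 6 SE-corners; essential set:

[(1, 1, 0), (3, 4, 2), (5, 8, 4), (6, 3, 2), (8, 8, 6), (10, 8, 7)]


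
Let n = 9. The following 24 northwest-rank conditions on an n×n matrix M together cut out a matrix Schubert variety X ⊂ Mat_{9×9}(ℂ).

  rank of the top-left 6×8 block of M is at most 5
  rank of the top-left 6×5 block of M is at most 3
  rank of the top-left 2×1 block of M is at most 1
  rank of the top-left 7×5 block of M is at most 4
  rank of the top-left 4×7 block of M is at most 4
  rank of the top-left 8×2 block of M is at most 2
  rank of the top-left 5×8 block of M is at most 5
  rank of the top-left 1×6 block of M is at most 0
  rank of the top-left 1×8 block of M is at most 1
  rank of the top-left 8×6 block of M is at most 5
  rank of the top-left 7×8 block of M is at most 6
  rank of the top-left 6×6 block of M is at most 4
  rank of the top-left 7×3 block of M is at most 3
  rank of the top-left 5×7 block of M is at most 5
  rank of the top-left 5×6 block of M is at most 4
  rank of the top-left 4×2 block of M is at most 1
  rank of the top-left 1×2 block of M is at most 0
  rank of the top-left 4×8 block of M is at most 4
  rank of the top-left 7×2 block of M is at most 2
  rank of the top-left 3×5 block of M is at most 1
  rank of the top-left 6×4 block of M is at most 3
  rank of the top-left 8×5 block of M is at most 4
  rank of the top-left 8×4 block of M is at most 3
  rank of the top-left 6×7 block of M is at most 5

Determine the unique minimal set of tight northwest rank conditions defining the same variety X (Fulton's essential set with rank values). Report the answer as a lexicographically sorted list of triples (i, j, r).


Computing R[i][j] = min implied NW-rank bound (n=9, 24 conditions):

  0 0 0 0 0 0 1 1 1
  1 1 1 1 1 1 2 2 2
  1 1 1 1 1 2 3 3 3
  1 1 2 2 2 3 4 4 4
  1 2 3 3 3 4 5 5 5
  1 2 3 3 3 4 5 5 6
  1 2 3 3 4 5 6 6 7
  1 2 3 3 4 5 6 7 8
  1 2 3 4 5 6 7 8 9

the unique w with this rank table is (7, 1, 6, 3, 2, 9, 5, 8, 4).

Fulton essential set (6 of the 16 Rothe cells):

[(1, 6, 0), (3, 5, 1), (4, 2, 1), (6, 5, 3), (6, 8, 5), (8, 4, 3)]


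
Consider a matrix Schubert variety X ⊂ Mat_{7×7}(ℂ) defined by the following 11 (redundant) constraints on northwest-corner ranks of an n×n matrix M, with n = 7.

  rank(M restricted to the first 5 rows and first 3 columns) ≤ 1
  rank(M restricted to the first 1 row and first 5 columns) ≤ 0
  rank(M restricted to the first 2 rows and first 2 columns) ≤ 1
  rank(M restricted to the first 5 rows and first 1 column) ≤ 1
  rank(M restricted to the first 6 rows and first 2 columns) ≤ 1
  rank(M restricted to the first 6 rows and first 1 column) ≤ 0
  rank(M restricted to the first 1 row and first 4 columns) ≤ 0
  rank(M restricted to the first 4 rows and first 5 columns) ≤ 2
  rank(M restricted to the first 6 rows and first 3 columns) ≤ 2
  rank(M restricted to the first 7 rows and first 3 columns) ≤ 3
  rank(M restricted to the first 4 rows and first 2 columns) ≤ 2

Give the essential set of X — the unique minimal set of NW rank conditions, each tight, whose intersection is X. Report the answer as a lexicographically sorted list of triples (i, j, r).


Rank table r_w(7×7) implied by the 11 constraints:

  0 | 0 | 0 | 0 | 0 | 1 | 1
  0 | 1 | 1 | 1 | 1 | 2 | 2
  0 | 1 | 1 | 2 | 2 | 3 | 3
  0 | 1 | 1 | 2 | 2 | 3 | 4
  0 | 1 | 1 | 2 | 3 | 4 | 5
  0 | 1 | 2 | 3 | 4 | 5 | 6
  1 | 2 | 3 | 4 | 5 | 6 | 7

so w = (6, 2, 4, 7, 5, 3, 1).

|D(w)|=14, |Ess(w)|=4:

[(1, 5, 0), (4, 5, 2), (5, 3, 1), (6, 1, 0)]
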